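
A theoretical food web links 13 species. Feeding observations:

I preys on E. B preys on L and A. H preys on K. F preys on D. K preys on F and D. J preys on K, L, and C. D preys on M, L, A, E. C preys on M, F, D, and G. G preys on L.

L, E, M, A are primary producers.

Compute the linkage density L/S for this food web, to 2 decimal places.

There are L = 19 links among S = 13 species.
L/S = 19/13 = 1.4615 ≈ 1.46.

L/S = 1.46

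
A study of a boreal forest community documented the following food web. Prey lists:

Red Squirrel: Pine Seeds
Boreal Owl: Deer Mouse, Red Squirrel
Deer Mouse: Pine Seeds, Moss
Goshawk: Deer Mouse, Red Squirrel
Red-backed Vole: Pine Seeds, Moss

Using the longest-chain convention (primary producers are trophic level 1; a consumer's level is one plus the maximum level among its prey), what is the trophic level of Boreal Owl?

Trophic level 3

Pine Seeds is a producer → level 1.
Deer Mouse eats Pine Seeds (level 1); other prey at levels: Moss 1 → level 2.
Boreal Owl eats Deer Mouse (level 2); other prey at levels: Red Squirrel 2 → level 3.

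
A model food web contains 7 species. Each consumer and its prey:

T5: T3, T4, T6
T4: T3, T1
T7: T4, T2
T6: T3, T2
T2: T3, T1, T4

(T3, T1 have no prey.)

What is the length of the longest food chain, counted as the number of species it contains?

5 species

One longest chain: T3 → T4 → T2 → T6 → T5.
It has 5 species and 4 links.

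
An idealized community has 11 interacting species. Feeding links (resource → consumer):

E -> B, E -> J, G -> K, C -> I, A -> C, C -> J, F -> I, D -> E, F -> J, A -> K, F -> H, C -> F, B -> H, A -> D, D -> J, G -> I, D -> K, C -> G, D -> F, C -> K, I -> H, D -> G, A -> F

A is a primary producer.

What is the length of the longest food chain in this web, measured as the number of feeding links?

One longest chain: A → D → F → I → H.
It has 5 species and 4 links.

4 links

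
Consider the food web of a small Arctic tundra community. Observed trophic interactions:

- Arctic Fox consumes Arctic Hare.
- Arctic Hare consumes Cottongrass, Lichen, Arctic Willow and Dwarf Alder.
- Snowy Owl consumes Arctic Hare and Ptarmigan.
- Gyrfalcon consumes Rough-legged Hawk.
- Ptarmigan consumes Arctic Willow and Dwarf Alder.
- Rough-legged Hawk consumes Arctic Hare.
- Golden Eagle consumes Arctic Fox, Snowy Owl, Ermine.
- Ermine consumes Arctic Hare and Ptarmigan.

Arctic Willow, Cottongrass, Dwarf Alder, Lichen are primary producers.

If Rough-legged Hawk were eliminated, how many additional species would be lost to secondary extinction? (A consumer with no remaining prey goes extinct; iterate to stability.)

1

Remove Rough-legged Hawk.
Round 1: Gyrfalcon (all prey gone) → extinct.
No further losses. Total secondary extinctions: 1.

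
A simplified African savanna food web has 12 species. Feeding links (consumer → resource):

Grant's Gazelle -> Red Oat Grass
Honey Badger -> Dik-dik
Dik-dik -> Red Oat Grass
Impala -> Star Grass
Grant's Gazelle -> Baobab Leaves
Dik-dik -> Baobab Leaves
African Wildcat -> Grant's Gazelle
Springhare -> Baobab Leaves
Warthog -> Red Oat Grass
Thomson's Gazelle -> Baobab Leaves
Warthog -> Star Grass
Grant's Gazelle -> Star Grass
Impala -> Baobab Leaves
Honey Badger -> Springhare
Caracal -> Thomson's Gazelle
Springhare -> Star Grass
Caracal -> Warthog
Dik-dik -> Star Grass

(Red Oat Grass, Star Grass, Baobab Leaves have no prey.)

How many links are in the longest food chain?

2 links

One longest chain: Star Grass → Springhare → Honey Badger.
It has 3 species and 2 links.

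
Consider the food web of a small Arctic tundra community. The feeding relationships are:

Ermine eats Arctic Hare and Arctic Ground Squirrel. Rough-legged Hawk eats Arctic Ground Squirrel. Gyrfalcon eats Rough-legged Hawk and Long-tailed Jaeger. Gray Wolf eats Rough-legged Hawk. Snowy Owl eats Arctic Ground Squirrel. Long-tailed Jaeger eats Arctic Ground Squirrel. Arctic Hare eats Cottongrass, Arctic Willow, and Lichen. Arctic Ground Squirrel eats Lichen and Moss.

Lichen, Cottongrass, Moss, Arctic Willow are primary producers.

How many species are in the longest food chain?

4 species

One longest chain: Lichen → Arctic Ground Squirrel → Rough-legged Hawk → Gray Wolf.
It has 4 species and 3 links.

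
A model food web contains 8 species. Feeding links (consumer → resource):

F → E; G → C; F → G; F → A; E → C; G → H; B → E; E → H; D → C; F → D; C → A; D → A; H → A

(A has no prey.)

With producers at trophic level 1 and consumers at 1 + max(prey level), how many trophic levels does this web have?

4

Producers (level 1): A.
A → C → E → B gives B level 4.
No species has a prey at level 4, so no species reaches level 5.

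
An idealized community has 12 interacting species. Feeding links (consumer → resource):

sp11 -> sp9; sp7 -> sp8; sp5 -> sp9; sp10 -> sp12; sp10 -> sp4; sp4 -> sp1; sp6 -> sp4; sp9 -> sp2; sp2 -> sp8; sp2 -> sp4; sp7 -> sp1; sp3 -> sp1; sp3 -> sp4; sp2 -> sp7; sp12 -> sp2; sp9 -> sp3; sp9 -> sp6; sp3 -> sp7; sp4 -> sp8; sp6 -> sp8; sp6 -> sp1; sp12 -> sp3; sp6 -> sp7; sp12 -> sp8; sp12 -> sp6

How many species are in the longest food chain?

One longest chain: sp1 → sp4 → sp2 → sp12 → sp10.
It has 5 species and 4 links.

5 species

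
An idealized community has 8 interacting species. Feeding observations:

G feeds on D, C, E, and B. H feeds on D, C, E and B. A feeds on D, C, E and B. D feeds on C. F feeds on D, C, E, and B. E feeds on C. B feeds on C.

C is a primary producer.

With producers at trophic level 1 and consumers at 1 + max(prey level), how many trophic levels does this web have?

Producers (level 1): C.
C → E → A gives A level 3.
No species has a prey at level 3, so no species reaches level 4.

3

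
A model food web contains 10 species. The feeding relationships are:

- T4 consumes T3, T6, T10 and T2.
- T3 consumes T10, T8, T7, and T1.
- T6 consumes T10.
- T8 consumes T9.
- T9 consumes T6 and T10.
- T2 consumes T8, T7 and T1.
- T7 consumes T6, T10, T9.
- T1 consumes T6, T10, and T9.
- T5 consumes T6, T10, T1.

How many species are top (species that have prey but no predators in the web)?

2

Top species (has prey, but nothing eats it): T5, T4.
Count: 2.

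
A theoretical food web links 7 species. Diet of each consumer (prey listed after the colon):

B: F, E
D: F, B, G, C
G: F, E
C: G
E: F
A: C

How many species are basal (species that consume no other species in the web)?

Basal species (no prey listed): F.
Count: 1.

1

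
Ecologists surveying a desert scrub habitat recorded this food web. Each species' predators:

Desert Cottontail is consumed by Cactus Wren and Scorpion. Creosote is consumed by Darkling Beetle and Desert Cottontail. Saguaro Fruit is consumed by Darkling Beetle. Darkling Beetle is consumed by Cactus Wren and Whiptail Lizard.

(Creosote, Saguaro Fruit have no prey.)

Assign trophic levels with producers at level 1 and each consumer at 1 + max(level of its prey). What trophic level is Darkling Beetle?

Trophic level 2

Creosote is a producer → level 1.
Darkling Beetle eats Creosote (level 1); other prey at levels: Saguaro Fruit 1 → level 2.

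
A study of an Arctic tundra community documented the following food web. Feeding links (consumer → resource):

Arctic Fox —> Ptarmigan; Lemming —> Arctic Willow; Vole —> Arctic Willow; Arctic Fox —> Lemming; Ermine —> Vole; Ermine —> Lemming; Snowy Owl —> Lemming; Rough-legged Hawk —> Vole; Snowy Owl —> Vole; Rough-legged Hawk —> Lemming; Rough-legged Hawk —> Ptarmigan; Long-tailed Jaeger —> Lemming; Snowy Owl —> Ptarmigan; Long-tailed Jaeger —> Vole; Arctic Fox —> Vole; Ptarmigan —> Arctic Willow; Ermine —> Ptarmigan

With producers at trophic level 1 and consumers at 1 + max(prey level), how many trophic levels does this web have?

3

Producers (level 1): Arctic Willow.
Arctic Willow → Ptarmigan → Snowy Owl gives Snowy Owl level 3.
No species has a prey at level 3, so no species reaches level 4.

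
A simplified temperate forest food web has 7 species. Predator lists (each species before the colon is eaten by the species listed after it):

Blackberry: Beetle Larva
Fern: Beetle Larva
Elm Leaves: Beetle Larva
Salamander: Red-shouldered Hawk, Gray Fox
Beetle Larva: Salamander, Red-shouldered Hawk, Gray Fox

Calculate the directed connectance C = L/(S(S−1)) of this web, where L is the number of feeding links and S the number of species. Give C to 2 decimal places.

C = 0.19

The web has S = 7 species and L = 8 feeding links.
C = L / (S(S−1)) = 8 / 42 = 0.1905 ≈ 0.19.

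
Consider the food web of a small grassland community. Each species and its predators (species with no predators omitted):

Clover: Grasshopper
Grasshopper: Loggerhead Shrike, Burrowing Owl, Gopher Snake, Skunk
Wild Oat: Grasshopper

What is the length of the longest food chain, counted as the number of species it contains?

One longest chain: Clover → Grasshopper → Loggerhead Shrike.
It has 3 species and 2 links.

3 species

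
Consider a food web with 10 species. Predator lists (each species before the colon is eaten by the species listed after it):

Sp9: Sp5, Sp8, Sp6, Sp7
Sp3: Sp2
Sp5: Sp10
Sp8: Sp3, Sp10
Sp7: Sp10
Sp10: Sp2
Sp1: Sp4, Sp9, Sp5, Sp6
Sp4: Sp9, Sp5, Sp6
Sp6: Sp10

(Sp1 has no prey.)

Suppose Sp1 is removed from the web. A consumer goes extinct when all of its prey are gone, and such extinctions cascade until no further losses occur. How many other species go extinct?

Remove Sp1.
Round 1: Sp4 (all prey gone) → extinct.
Round 2: Sp9 (all prey gone) → extinct.
Round 3: Sp5 (all prey gone), Sp8 (all prey gone), Sp6 (all prey gone), Sp7 (all prey gone) → extinct.
Round 4: Sp3 (all prey gone), Sp10 (all prey gone) → extinct.
Round 5: Sp2 (all prey gone) → extinct.
No further losses. Total secondary extinctions: 9.

9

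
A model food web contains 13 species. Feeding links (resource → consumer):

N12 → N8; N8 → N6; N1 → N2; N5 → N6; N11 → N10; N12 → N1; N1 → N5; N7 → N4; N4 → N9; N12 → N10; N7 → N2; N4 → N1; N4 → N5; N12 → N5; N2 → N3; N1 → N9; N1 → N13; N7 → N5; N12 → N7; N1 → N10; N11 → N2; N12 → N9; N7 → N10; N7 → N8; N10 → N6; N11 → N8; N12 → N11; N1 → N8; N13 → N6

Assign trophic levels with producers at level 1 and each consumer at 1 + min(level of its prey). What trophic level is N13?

N12 is a producer → level 1.
N1 eats N12 → level 2.
N13 eats N1 → level 3.
No prey of N13 is below level 2, so 3 is the minimum.

Trophic level 3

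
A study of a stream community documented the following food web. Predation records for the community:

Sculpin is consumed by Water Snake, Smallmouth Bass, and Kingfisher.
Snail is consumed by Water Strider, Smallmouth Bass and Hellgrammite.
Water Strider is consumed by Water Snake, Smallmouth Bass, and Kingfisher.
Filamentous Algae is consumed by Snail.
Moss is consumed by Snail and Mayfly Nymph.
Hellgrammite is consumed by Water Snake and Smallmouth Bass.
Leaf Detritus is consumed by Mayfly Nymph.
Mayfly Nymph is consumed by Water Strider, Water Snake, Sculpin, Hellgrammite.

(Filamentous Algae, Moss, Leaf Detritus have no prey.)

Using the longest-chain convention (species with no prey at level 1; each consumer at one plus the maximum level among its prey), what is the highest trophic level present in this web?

4

Basal resources (level 1): Filamentous Algae, Moss, Leaf Detritus.
Moss → Mayfly Nymph → Water Strider → Kingfisher gives Kingfisher level 4.
No species has a prey at level 4, so no species reaches level 5.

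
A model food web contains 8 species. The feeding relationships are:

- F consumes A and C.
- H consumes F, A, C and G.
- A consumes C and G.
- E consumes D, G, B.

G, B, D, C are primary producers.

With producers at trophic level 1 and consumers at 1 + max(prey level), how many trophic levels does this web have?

Producers (level 1): G, B, D, C.
G → A → F → H gives H level 4.
No species has a prey at level 4, so no species reaches level 5.

4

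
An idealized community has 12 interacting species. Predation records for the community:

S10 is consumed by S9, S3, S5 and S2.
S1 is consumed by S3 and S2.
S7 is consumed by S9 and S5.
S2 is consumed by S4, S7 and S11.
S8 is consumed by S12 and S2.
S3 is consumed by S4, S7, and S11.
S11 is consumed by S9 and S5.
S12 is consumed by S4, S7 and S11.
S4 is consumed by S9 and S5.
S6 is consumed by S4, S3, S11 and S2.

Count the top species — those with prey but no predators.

Top species (has prey, but nothing eats it): S5, S9.
Count: 2.

2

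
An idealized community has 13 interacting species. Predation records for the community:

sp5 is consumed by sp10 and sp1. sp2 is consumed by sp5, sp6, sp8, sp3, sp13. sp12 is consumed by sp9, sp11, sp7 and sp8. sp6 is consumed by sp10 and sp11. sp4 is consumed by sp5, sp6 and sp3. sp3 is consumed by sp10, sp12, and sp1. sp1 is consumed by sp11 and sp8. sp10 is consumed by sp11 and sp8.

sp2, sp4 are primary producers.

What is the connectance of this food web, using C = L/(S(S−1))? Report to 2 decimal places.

C = 0.15

The web has S = 13 species and L = 23 feeding links.
C = L / (S(S−1)) = 23 / 156 = 0.1474 ≈ 0.15.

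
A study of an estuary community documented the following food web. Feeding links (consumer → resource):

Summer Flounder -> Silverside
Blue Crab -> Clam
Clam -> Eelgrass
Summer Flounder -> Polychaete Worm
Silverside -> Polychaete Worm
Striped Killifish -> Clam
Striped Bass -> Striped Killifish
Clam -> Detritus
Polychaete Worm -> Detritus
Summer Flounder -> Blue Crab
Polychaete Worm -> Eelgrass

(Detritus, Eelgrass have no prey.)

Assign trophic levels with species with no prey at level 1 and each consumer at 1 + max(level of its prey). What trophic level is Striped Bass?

Detritus has no prey (basal) → level 1.
Clam eats Detritus (level 1); other prey at levels: Eelgrass 1 → level 2.
Striped Killifish eats Clam → level 3.
Striped Bass eats Striped Killifish → level 4.

Trophic level 4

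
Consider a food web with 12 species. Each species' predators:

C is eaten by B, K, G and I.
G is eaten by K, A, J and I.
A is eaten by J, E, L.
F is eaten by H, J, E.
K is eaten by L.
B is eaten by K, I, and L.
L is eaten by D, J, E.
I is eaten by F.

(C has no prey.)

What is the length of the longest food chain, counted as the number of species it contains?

One longest chain: C → B → K → L → D.
It has 5 species and 4 links.

5 species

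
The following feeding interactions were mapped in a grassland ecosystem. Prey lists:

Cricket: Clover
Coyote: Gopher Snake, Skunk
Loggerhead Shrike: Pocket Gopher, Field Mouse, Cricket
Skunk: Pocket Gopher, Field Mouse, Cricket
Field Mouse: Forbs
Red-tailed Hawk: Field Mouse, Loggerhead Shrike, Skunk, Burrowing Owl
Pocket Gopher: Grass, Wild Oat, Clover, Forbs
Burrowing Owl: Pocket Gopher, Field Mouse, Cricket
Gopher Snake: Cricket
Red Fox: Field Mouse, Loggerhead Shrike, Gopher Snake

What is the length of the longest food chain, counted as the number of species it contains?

One longest chain: Clover → Cricket → Gopher Snake → Coyote.
It has 4 species and 3 links.

4 species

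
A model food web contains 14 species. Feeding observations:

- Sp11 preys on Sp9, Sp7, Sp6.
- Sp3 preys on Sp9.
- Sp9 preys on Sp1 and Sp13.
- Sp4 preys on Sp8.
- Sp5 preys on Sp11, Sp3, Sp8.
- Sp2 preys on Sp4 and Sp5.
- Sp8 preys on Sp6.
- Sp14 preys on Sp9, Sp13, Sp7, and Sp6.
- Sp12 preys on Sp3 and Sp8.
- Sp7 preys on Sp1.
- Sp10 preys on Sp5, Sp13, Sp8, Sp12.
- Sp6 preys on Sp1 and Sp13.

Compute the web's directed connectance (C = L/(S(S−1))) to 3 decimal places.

The web has S = 14 species and L = 26 feeding links.
C = L / (S(S−1)) = 26 / 182 = 0.1429 ≈ 0.143.

C = 0.143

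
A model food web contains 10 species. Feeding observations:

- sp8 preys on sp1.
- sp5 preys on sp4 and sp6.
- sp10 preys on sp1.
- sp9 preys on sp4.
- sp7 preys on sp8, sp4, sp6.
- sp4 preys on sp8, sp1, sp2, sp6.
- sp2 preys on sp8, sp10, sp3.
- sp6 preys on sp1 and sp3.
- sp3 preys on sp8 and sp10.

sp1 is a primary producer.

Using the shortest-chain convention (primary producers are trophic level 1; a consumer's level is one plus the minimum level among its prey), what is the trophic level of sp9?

Trophic level 3

sp1 is a producer → level 1.
sp4 eats sp1 → level 2.
sp9 eats sp4 → level 3.
No prey of sp9 is below level 2, so 3 is the minimum.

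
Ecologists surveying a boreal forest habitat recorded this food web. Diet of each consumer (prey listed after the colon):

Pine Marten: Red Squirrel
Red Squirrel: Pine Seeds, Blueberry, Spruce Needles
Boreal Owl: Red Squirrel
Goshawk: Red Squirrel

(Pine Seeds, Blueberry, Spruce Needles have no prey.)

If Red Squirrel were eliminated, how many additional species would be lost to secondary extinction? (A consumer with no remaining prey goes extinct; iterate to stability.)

Remove Red Squirrel.
Round 1: Boreal Owl (all prey gone), Pine Marten (all prey gone), Goshawk (all prey gone) → extinct.
No further losses. Total secondary extinctions: 3.

3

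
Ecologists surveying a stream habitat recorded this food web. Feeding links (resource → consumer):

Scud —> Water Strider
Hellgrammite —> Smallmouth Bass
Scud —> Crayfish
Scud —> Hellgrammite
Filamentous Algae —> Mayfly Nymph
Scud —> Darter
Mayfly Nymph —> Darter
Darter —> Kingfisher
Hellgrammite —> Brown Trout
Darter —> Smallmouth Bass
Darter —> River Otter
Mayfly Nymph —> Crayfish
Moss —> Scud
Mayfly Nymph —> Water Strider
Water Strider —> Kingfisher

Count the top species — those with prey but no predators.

5

Top species (has prey, but nothing eats it): Crayfish, Smallmouth Bass, Kingfisher, River Otter, Brown Trout.
Count: 5.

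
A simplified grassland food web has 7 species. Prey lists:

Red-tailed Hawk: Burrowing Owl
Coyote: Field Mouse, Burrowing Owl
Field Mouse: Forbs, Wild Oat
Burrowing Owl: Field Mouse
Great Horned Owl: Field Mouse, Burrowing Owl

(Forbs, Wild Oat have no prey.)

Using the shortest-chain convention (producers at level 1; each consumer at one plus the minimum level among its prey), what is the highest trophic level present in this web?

Producers (level 1): Forbs, Wild Oat.
Following each consumer down to its lowest-level prey: Forbs → Field Mouse → Burrowing Owl → Red-tailed Hawk (levels 1 through 4).
All prey of Red-tailed Hawk (Burrowing Owl 3) are at level 3 or above, so Red-tailed Hawk is at level 1 + 3 = 4.
Every consumer has at least one prey at level 3 or below, so none exceeds level 4.

4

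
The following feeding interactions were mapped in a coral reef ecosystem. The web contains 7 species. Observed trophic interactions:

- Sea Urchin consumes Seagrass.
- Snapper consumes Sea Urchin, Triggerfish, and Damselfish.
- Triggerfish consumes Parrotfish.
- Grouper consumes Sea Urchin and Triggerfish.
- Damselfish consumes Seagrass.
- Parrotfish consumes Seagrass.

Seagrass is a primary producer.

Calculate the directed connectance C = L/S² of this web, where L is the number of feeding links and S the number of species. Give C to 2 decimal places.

The web has S = 7 species and L = 9 feeding links.
C = L / S² = 9 / 49 = 0.1837 ≈ 0.18.

C = 0.18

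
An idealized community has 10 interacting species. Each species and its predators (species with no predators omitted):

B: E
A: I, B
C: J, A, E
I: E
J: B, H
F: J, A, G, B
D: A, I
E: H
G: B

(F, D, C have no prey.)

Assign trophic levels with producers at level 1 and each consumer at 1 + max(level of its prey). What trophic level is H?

Trophic level 5

F is a producer → level 1.
A eats F (level 1); other prey at levels: D 1, C 1 → level 2.
I eats A (level 2); other prey at levels: D 1 → level 3.
E eats I (level 3); other prey at levels: C 1, B 3 → level 4.
H eats E (level 4); other prey at levels: J 2 → level 5.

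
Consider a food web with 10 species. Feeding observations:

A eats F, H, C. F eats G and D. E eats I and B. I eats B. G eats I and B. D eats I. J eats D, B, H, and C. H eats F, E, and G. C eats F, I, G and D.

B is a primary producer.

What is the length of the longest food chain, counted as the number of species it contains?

One longest chain: B → I → D → F → H → J.
It has 6 species and 5 links.

6 species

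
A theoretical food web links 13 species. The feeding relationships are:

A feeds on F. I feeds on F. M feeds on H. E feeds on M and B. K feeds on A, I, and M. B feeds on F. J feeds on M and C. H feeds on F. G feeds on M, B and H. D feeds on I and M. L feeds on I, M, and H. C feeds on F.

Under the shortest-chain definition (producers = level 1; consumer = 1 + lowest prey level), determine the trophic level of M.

Trophic level 3

F is a producer → level 1.
H eats F → level 2.
M eats H → level 3.
No prey of M is below level 2, so 3 is the minimum.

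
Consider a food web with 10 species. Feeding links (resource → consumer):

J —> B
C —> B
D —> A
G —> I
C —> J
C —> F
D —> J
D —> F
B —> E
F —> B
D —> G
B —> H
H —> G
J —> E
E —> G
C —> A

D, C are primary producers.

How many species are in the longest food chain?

6 species

One longest chain: D → F → B → E → G → I.
It has 6 species and 5 links.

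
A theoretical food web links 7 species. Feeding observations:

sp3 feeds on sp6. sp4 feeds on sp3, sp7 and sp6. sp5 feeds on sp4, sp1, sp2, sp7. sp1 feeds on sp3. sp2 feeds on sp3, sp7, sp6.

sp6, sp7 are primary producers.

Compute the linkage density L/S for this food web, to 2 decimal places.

L/S = 1.71

There are L = 12 links among S = 7 species.
L/S = 12/7 = 1.7143 ≈ 1.71.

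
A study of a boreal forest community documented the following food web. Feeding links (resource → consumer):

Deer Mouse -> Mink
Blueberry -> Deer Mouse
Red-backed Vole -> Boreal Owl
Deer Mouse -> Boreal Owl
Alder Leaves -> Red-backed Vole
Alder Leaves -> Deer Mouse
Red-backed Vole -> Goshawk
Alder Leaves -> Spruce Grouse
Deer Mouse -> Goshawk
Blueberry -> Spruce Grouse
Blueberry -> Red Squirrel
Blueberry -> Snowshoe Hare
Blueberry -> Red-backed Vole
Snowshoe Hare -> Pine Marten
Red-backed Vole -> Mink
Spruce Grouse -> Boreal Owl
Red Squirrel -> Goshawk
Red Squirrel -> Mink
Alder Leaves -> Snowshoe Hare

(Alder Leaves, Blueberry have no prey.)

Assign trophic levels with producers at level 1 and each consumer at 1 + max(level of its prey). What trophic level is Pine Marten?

Alder Leaves is a producer → level 1.
Snowshoe Hare eats Alder Leaves (level 1); other prey at levels: Blueberry 1 → level 2.
Pine Marten eats Snowshoe Hare → level 3.

Trophic level 3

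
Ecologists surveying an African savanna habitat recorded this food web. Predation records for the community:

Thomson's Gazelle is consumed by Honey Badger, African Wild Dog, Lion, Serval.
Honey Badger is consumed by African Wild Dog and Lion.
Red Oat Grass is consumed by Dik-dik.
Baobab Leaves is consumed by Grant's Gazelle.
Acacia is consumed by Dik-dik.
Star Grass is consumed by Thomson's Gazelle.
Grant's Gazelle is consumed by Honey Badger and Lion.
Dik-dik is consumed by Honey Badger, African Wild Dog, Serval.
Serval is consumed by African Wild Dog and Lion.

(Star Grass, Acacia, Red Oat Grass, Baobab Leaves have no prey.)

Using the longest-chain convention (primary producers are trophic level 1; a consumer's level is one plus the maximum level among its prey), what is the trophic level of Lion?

Baobab Leaves is a producer → level 1.
Grant's Gazelle eats Baobab Leaves → level 2.
Honey Badger eats Grant's Gazelle (level 2); other prey at levels: Dik-dik 2, Thomson's Gazelle 2 → level 3.
Lion eats Honey Badger (level 3); other prey at levels: Grant's Gazelle 2, Thomson's Gazelle 2, Serval 3 → level 4.

Trophic level 4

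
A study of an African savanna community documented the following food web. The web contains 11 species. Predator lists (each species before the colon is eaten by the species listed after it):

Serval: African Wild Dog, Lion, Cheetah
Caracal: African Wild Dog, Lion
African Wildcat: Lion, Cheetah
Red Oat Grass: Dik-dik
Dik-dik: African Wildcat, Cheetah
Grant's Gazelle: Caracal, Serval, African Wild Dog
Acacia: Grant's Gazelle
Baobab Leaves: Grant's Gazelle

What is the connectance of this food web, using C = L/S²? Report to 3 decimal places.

C = 0.124

The web has S = 11 species and L = 15 feeding links.
C = L / S² = 15 / 121 = 0.1240 ≈ 0.124.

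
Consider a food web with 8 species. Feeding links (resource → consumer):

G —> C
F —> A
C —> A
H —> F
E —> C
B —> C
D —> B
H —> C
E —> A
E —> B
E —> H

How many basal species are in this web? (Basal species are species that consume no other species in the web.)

Basal species (no prey listed): G, E, D.
Count: 3.

3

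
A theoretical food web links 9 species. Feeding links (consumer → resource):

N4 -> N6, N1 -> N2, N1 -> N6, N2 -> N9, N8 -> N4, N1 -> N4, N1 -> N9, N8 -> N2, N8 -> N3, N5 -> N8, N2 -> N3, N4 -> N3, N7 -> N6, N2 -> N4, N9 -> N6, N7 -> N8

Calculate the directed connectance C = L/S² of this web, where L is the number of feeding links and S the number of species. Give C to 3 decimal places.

C = 0.198

The web has S = 9 species and L = 16 feeding links.
C = L / S² = 16 / 81 = 0.1975 ≈ 0.198.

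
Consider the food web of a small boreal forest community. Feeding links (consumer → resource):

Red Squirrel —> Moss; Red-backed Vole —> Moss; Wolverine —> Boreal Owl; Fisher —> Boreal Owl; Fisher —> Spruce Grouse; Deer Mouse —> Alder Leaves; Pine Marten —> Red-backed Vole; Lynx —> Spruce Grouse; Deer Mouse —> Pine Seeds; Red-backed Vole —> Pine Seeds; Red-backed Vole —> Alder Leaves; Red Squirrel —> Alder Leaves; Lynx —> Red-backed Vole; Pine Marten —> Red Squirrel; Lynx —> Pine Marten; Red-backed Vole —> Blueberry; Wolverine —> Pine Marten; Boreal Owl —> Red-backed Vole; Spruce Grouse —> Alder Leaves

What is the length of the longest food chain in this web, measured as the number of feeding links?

3 links

One longest chain: Alder Leaves → Red-backed Vole → Pine Marten → Lynx.
It has 4 species and 3 links.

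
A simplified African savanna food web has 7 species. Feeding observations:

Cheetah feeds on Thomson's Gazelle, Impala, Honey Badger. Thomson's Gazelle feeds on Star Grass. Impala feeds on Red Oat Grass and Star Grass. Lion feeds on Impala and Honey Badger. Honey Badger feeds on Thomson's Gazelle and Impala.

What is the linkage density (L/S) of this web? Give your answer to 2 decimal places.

There are L = 10 links among S = 7 species.
L/S = 10/7 = 1.4286 ≈ 1.43.

L/S = 1.43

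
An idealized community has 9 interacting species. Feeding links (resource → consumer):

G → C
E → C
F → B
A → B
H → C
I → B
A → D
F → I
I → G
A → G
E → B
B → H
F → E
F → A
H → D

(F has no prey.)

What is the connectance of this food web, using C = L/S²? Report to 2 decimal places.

The web has S = 9 species and L = 15 feeding links.
C = L / S² = 15 / 81 = 0.1852 ≈ 0.19.

C = 0.19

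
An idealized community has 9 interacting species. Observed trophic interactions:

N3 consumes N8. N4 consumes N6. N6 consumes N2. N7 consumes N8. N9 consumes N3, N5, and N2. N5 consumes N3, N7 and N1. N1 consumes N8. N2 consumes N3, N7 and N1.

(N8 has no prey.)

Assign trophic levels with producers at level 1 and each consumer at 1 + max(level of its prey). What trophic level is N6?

N8 is a producer → level 1.
N1 eats N8 → level 2.
N2 eats N1 (level 2); other prey at levels: N7 2, N3 2 → level 3.
N6 eats N2 → level 4.

Trophic level 4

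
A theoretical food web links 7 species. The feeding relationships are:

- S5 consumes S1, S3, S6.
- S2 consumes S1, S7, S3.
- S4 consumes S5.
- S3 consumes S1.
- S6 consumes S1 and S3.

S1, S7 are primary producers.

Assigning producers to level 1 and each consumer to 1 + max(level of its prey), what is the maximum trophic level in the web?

5

Producers (level 1): S1, S7.
S1 → S3 → S6 → S5 → S4 gives S4 level 5.
No species has a prey at level 5, so no species reaches level 6.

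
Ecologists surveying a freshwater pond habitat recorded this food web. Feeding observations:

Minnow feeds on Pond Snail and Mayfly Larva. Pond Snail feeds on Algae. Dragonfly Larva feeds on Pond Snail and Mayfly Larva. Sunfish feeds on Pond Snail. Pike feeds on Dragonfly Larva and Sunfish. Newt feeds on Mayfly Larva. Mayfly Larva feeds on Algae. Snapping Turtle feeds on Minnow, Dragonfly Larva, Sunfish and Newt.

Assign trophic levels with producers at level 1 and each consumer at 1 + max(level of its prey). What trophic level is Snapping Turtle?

Algae is a producer → level 1.
Mayfly Larva eats Algae → level 2.
Minnow eats Mayfly Larva (level 2); other prey at levels: Pond Snail 2 → level 3.
Snapping Turtle eats Minnow (level 3); other prey at levels: Newt 3, Sunfish 3, Dragonfly Larva 3 → level 4.

Trophic level 4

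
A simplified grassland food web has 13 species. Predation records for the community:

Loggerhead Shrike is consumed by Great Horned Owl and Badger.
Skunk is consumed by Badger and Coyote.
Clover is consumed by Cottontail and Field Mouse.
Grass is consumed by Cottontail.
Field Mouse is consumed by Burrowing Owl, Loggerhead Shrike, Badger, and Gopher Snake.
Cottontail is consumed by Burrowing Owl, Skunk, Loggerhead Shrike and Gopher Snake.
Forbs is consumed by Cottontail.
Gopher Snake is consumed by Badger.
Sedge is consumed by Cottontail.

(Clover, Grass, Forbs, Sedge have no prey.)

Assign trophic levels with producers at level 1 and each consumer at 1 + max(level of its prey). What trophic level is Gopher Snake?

Clover is a producer → level 1.
Field Mouse eats Clover → level 2.
Gopher Snake eats Field Mouse (level 2); other prey at levels: Cottontail 2 → level 3.

Trophic level 3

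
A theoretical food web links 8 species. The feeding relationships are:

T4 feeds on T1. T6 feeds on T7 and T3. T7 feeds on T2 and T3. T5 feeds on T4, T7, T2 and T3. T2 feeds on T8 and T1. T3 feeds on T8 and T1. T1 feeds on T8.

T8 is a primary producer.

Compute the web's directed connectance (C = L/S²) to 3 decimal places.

The web has S = 8 species and L = 14 feeding links.
C = L / S² = 14 / 64 = 0.2188 ≈ 0.219.

C = 0.219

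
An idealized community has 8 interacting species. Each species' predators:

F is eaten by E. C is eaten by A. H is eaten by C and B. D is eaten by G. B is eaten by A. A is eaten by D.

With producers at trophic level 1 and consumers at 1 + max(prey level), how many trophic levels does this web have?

Producers (level 1): H, F.
H → B → A → D → G gives G level 5.
No species has a prey at level 5, so no species reaches level 6.

5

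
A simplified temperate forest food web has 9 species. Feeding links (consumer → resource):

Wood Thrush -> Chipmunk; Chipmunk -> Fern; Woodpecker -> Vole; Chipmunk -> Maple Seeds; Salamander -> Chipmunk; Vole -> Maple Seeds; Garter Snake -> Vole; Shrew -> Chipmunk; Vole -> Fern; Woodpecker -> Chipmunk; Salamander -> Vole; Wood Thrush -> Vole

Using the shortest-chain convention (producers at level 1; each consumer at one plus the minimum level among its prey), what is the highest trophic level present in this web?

Producers (level 1): Fern, Maple Seeds.
Following each consumer down to its lowest-level prey: Fern → Chipmunk → Salamander (levels 1 through 3).
All prey of Salamander (Chipmunk 2, Vole 2) are at level 2 or above, so Salamander is at level 1 + 2 = 3.
Every consumer has at least one prey at level 2 or below, so none exceeds level 3.

3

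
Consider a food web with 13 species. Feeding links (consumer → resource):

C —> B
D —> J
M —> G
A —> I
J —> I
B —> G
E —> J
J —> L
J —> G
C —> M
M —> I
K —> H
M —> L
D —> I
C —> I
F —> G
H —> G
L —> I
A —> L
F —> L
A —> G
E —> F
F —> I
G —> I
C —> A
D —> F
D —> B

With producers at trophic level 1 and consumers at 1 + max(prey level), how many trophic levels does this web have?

4

Producers (level 1): I.
I → L → J → E gives E level 4.
No species has a prey at level 4, so no species reaches level 5.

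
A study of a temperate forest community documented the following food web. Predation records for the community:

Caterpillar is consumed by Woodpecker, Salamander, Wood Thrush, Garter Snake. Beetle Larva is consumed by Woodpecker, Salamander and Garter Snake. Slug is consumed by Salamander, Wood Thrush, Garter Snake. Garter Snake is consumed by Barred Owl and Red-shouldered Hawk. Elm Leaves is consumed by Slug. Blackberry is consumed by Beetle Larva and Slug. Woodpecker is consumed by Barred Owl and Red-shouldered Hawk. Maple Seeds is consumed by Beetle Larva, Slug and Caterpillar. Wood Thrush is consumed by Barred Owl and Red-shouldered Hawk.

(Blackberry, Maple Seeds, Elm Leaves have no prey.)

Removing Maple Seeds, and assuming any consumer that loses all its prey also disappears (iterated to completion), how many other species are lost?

1

Remove Maple Seeds.
Round 1: Caterpillar (all prey gone) → extinct.
No further losses. Total secondary extinctions: 1.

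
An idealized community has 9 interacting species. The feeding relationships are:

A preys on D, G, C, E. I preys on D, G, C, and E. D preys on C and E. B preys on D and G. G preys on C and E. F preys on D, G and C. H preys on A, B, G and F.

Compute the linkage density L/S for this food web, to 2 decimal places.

There are L = 21 links among S = 9 species.
L/S = 21/9 = 2.3333 ≈ 2.33.

L/S = 2.33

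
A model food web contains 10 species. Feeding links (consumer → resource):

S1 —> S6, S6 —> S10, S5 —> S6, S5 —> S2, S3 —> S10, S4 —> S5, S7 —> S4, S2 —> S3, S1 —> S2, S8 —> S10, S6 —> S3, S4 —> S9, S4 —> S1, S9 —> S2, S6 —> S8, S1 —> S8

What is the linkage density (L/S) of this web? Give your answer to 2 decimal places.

There are L = 16 links among S = 10 species.
L/S = 16/10 = 1.6000 ≈ 1.60.

L/S = 1.60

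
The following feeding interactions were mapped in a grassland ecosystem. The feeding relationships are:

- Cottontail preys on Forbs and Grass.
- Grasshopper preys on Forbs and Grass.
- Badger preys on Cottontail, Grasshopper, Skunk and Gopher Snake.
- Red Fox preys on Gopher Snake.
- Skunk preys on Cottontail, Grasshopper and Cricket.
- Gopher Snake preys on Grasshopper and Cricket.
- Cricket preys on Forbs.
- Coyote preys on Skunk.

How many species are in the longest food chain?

One longest chain: Grass → Grasshopper → Gopher Snake → Badger.
It has 4 species and 3 links.

4 species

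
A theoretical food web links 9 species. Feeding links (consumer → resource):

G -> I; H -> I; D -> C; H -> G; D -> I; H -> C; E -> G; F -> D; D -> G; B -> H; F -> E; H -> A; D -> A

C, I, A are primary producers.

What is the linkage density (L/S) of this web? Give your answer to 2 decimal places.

There are L = 13 links among S = 9 species.
L/S = 13/9 = 1.4444 ≈ 1.44.

L/S = 1.44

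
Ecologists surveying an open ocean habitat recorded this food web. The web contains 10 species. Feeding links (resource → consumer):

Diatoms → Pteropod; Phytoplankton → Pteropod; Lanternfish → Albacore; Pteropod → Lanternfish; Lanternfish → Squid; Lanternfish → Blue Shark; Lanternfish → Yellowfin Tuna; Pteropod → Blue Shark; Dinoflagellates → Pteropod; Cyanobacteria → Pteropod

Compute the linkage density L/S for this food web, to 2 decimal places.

L/S = 1.00

There are L = 10 links among S = 10 species.
L/S = 10/10 = 1.0000 ≈ 1.00.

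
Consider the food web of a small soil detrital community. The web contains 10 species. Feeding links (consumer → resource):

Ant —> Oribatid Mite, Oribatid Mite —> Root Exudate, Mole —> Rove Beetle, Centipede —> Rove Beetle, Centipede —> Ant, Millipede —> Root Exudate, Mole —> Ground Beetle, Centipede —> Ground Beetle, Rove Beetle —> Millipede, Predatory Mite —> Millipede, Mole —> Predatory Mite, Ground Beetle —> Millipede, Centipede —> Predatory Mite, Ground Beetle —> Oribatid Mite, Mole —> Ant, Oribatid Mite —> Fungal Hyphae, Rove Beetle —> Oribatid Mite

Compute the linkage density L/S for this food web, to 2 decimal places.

L/S = 1.70

There are L = 17 links among S = 10 species.
L/S = 17/10 = 1.7000 ≈ 1.70.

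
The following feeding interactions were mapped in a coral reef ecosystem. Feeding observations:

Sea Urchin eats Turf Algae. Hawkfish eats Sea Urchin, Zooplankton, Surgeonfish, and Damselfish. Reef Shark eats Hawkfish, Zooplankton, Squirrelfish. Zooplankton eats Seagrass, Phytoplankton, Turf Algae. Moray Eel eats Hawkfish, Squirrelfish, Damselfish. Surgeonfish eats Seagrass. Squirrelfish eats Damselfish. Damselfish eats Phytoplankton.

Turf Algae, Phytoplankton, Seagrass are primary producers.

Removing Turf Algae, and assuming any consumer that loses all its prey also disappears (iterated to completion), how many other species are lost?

Remove Turf Algae.
Round 1: Sea Urchin (all prey gone) → extinct.
No further losses. Total secondary extinctions: 1.

1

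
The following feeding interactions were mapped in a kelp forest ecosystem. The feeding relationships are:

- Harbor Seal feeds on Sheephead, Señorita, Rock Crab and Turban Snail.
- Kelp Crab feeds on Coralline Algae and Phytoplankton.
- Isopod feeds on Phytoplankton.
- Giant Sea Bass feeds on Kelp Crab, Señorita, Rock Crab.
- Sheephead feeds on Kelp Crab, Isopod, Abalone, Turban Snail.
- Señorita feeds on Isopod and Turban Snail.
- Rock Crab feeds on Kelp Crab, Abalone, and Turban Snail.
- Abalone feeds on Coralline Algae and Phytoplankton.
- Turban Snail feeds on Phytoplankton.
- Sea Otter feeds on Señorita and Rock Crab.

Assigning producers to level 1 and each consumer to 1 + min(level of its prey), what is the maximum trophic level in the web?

4

Producers (level 1): Phytoplankton, Coralline Algae.
Following each consumer down to its lowest-level prey: Phytoplankton → Isopod → Señorita → Sea Otter (levels 1 through 4).
All prey of Sea Otter (Señorita 3, Rock Crab 3) are at level 3 or above, so Sea Otter is at level 1 + 3 = 4.
Every consumer has at least one prey at level 3 or below, so none exceeds level 4.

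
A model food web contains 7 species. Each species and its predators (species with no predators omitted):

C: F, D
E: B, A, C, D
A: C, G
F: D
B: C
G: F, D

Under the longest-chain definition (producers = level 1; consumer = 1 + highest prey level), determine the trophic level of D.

Trophic level 5

E is a producer → level 1.
B eats E → level 2.
C eats B (level 2); other prey at levels: E 1, A 2 → level 3.
F eats C (level 3); other prey at levels: G 3 → level 4.
D eats F (level 4); other prey at levels: E 1, C 3, G 3 → level 5.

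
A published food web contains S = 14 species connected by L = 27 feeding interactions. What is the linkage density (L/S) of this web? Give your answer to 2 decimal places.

L/S = 1.93

There are L = 27 links among S = 14 species.
L/S = 27/14 = 1.9286 ≈ 1.93.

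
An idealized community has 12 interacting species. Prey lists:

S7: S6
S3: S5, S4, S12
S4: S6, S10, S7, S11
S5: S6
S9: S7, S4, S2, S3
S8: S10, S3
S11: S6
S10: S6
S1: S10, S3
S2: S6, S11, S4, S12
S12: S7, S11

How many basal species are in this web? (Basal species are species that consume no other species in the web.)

Basal species (no prey listed): S6.
Count: 1.

1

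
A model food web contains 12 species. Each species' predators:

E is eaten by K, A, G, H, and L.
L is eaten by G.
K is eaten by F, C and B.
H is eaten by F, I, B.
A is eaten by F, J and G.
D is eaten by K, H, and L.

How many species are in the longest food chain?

3 species

One longest chain: E → H → B.
It has 3 species and 2 links.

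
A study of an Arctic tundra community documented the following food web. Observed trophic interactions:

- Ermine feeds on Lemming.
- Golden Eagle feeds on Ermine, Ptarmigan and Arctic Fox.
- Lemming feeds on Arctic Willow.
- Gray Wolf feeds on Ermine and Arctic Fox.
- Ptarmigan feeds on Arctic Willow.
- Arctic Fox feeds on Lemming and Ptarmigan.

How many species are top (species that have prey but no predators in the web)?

Top species (has prey, but nothing eats it): Gray Wolf, Golden Eagle.
Count: 2.

2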